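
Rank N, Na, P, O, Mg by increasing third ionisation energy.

IE_3 is the cost of taking one more electron from the +2 cation: N²⁺ still has 3 valence electrons; Na²⁺ is already 1 electron into the core; P²⁺ still has 3 valence electrons; O²⁺ still has 4 valence electrons; Mg²⁺ is the bare [Ne] core.
Breaking into a closed-shell core is much more expensive than removing a leftover valence electron — Na and Mg have the largest IE_3 here.
Valence configurations: N²⁺ [He]2s²2p¹, P²⁺ [Ne]3s²3p¹, O²⁺ [He]2s²2p².
Approximate IE_3 values (kJ/mol): N 4578, Na 6910, P 2914, O 5300, Mg 7733.
Putting it together, IE_3: P < N < O < Na < Mg.

P, N, O, Na, Mg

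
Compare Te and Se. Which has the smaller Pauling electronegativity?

Electronegativity increases across a period and decreases down a group, tracking effective nuclear charge and atomic size.
All are in group 16, so electronegativity increases up the group.
So Te has the smaller Pauling electronegativity (Te < Se).

Te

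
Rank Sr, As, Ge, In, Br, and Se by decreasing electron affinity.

Br > Se > Ge > As > In > Sr

Atoms with high Z_eff and room in the valence shell (especially the halogens) have the most exothermic electron affinities.
Here both period and group differ, so the two effects have to be weighed against each other.
In > Sr: In lies to the right of Sr in period 5, so the across-period effect alone puts In higher.
As > In: both effects reinforce here, so As is clearly the higher of the two.
Ge > As: this pair runs against the simple trend — see the exception note.
Se > Ge: Se lies to the right of Ge in period 4, so the across-period effect alone puts Se higher.
Br > Se: Br lies to the right of Se in period 4, so the across-period effect alone puts Br higher.
Note the exception: Ge has a higher electron affinity than As, contrary to the simple trend — adding an electron to As's half-filled 4p³ is unfavourable, so Ge (4p²) has the more exothermic EA.
For reference (kJ/mol): Ge 119, As 78, Se 195, Br 325, Sr 5, In 29.
So from highest to lowest: Br > Se > Ge > As > In > Sr.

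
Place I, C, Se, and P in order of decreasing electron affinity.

C is in period 2, group 14; P is in period 3, group 15; Se is in period 4, group 16; I is in period 5, group 17.
EA tends to increase across a period and decrease down a group, though the pattern is less regular than for IE or radius.
These sit on a diagonal, where the across-period and down-group effects partly cancel.
C > P: period and group pull opposite ways; the down-group shift dominates (122 vs 72 kJ/mol).
Se > C: period and group pull opposite ways; the across-period shift dominates (195 vs 122 kJ/mol).
I > Se: period and group pull opposite ways; the across-period shift dominates (295 vs 195 kJ/mol).
Approximate values (kJ/mol): C 122, P 72, Se 195, I 295.
So from highest to lowest: I > Se > C > P.

I > Se > C > P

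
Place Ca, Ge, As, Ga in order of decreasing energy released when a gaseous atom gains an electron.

Ca is in period 4, group 2; Ga is in period 4, group 13; Ge is in period 4, group 14; As is in period 4, group 15.
EA tends to increase across a period and decrease down a group, though the pattern is less regular than for IE or radius.
All lie in period 4; the across-period trend (electron affinity increases left to right) applies, with the exception below.
Note the exception: Ge has a higher electron affinity than As, contrary to the simple trend — adding an electron to As's half-filled 4p³ is unfavourable, so Ge (4p²) has the more exothermic EA.
Approximate values (kJ/mol): Ca 2, Ga 29, Ge 119, As 78.
So from highest to lowest: Ge > As > Ga > Ca.

Ge > As > Ga > Ca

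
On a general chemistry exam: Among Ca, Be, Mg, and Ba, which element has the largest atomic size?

Be is in period 2, group 2; Mg is in period 3, group 2; Ca is in period 4, group 2; Ba is in period 6, group 2.
Moving right in a period, electrons are added to the same shell under a stronger nuclear pull, so atoms get smaller; moving down, a new shell is opened and atoms get larger.
All are in group 2, so atomic radius increases down the group.
The largest atomic size among these belongs to Ba.

Ba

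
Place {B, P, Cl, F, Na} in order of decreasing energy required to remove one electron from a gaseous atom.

IE₁ increases left→right with effective nuclear charge and decreases top→bottom as the valence shell moves farther out.
These span different periods and groups, so the two trends combine.
B > Na: relative to Na, both the across-period and down-group shifts push B's first ionization energy up.
P > B: the two effects oppose for this pair; the across-period effect wins (1012 vs 801 kJ/mol).
Cl > P: both are in period 3; the period trend gives Cl the larger value.
F > Cl: F sits above Cl in group 17, so the down-group effect alone puts F higher.
Approximate values (kJ/mol): B 801, F 1681, Na 496, P 1012, Cl 1251.
So from highest to lowest: F > Cl > P > B > Na.

F > Cl > P > B > Na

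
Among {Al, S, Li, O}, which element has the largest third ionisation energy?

Li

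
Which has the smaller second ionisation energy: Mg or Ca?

The second ionization energy removes an electron from the +1 ion. For each element: Mg⁺ still has 1 valence electron; Ca⁺ still has 1 valence electron.
All are still removing valence electrons, so compare the +1 ions as you would atoms: IE_2 generally rises across a period (higher Z_eff) and falls down a group (larger shell), subject to the usual subshell exceptions.
Valence configurations: Mg⁺ [Ne]3s¹, Ca⁺ [Ar]4s¹.
Tabulated IE_2 (kJ/mol): Mg 1451, Ca 1145.
Overall IE_2 order: Ca < Mg.

Ca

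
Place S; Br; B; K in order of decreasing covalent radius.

K > Br > S > B

B is in period 2, group 13; S is in period 3, group 16; K is in period 4, group 1; Br is in period 4, group 17.
Radius decreases left→right (rising Z_eff, same n) and increases top→bottom (higher n).
Here both period and group differ, so the two effects have to be weighed against each other.
S > B: the two effects oppose for this pair; the down-group effect wins (103 vs 85 pm).
Br > S: period and group pull opposite ways; the down-group shift dominates (114 vs 103 pm).
K > Br: K lies to the left of Br in period 4, so the across-period effect alone puts K larger.
Tabulated atomic radius (pm): B 85, S 103, K 196, Br 114.
So from largest to smallest: K > Br > S > B.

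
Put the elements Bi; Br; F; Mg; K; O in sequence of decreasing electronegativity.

O is in period 2, group 16; F is in period 2, group 17; Mg is in period 3, group 2; K is in period 4, group 1; Br is in period 4, group 17; Bi is in period 6, group 15.
EN rises left→right (higher Z_eff, smaller atoms) and falls top→bottom (larger, more shielded atoms).
Here both period and group differ, so the two effects have to be weighed against each other.
Mg > K: relative to K, both the across-period and down-group shifts push Mg's electronegativity up.
Bi > Mg: period and group pull opposite ways; the across-period shift dominates (2.02 vs 1.31).
Br > Bi: relative to Bi, both the across-period and down-group shifts push Br's electronegativity up.
O > Br: the two effects oppose for this pair; the down-group effect wins (3.44 vs 2.96).
F > O: F lies to the right of O in period 2, so the across-period effect alone puts F higher.
For reference (Pauling): O 3.44, F 3.98, Mg 1.31, K 0.82, Br 2.96, Bi 2.02.
So from highest to lowest: F > O > Br > Bi > Mg > K.

F > O > Br > Bi > Mg > K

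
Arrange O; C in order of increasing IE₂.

After 1 electron has been removed, what remains? O⁺ still has 5 valence electrons; C⁺ still has 3 valence electrons.
All are still removing valence electrons, so compare the +1 ions as you would atoms: IE_2 generally rises across a period (higher Z_eff) and falls down a group (larger shell), subject to the usual subshell exceptions.
Valence configurations: O⁺ [He]2s²2p³, C⁺ [He]2s²2p¹.
Approximate IE_2 values (kJ/mol): O 3388, C 2353.
Overall IE_2 order: C < O.

C < O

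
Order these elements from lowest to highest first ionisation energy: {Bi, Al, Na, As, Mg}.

Na < Al < Bi < Mg < As

Na is in period 3, group 1; Mg is in period 3, group 2; Al is in period 3, group 13; As is in period 4, group 15; Bi is in period 6, group 15.
Removing the outermost electron gets harder across a period and easier down a group.
These span different periods and groups, so the two trends combine.
Al > Na: both are in period 3; the period trend gives Al the larger value.
Bi > Al: period and group pull opposite ways; the across-period shift dominates (703 vs 578 kJ/mol).
Mg > Bi: the two effects oppose for this pair; the down-group effect wins (738 vs 703 kJ/mol).
As > Mg: the two effects oppose for this pair; the across-period effect wins (947 vs 738 kJ/mol).
Note the exception: Mg has a higher first ionization energy than Al, contrary to the simple trend — Al's single 3p electron is easier to remove than one from Mg's filled 3s².
Tabulated first ionization energy (kJ/mol): Na 496, Mg 738, Al 578, As 947, Bi 703.
So from lowest to highest: Na < Al < Bi < Mg < As.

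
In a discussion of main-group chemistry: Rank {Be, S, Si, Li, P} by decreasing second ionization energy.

Li > S > P > Be > Si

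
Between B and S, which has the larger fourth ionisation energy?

B

After 3 electrons have been removed, what remains? B³⁺ is the bare [He] core; S³⁺ still has 3 valence electrons.
Core electrons are held far more tightly than valence electrons, so B tops the IE_4 order.
Approximate IE_4 values (kJ/mol): B 25026, S 4556.
Putting it together, IE_4: S < B.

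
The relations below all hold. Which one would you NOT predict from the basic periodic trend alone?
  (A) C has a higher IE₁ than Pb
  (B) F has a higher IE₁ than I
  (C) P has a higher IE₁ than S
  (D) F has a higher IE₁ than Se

(C)

The general trend: IE₁ increases across a period and decreases down a group.
(A) C (period 2, group 14) vs Pb (period 6, group 14): the stated order agrees with the simple trend.
(B) F (period 2, group 17) vs I (period 5, group 17): the stated order agrees with the simple trend.
(C) P (period 3, group 15) vs S (period 3, group 16): the stated order contradicts the simple trend.
(D) F (period 2, group 17) vs Se (period 4, group 16): the stated order agrees with the simple trend.
The exception is (C): S (3p⁴) ionizes more easily than half-filled P (3p³) because the paired 3p electron in S is pushed out by e⁻–e⁻ repulsion.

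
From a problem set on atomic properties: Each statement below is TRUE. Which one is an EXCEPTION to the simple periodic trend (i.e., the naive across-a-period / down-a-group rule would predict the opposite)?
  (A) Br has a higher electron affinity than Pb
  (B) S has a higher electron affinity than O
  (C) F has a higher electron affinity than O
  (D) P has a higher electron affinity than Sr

(B)

The general trend: electron affinity increases across a period and decreases down a group.
(A) Br (period 4, group 17) vs Pb (period 6, group 14): the stated order agrees with the simple trend.
(B) S (period 3, group 16) vs O (period 2, group 16): the stated order contradicts the simple trend.
(C) F (period 2, group 17) vs O (period 2, group 16): the stated order agrees with the simple trend.
(D) P (period 3, group 15) vs Sr (period 5, group 2): the stated order agrees with the simple trend.
The exception is (B): the compact 2p subshell of O repels the added electron more than S's larger 3p does.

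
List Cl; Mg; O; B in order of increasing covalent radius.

O, B, Cl, Mg

B is in period 2, group 13; O is in period 2, group 16; Mg is in period 3, group 2; Cl is in period 3, group 17.
Radius decreases left→right (rising Z_eff, same n) and increases top→bottom (higher n).
These span different periods and groups, so the two trends combine.
B > O: both are in period 2; the period trend gives B the larger value.
Cl > B: the two effects oppose for this pair; the down-group effect wins (99 vs 85 pm).
Mg > Cl: Mg lies to the left of Cl in period 3, so the across-period effect alone puts Mg larger.
Tabulated atomic radius (pm): B 85, O 63, Mg 139, Cl 99.
So from smallest to largest: O < B < Cl < Mg.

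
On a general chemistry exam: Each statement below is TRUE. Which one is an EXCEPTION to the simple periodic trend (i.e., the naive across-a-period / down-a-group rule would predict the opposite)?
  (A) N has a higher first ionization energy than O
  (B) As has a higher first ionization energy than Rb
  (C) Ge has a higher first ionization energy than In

The general trend: first ionization energy increases across a period and decreases down a group.
(A) N (period 2, group 15) vs O (period 2, group 16): the stated order contradicts the simple trend.
(B) As (period 4, group 15) vs Rb (period 5, group 1): the stated order agrees with the simple trend.
(C) Ge (period 4, group 14) vs In (period 5, group 13): the stated order agrees with the simple trend.
The exception is (A): pairing an electron in O's 2p⁴ costs repulsion energy, so O ionizes more easily than half-filled N (2p³).

(A)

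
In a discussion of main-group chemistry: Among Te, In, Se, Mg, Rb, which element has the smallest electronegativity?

Mg is in period 3, group 2; Se is in period 4, group 16; Rb is in period 5, group 1; In is in period 5, group 13; Te is in period 5, group 16.
Atoms toward the upper right of the periodic table pull bonding electrons most strongly.
Neither a single period nor a single group — weigh both effects.
Mg > Rb: both effects reinforce here, so Mg is clearly the higher of the two.
In > Mg: period and group pull opposite ways; the across-period shift dominates (1.78 vs 1.31).
Te > In: Te lies to the right of In in period 5, so the across-period effect alone puts Te higher.
Se > Te: they share group 16; the group trend gives Se the larger value.
Approximate values (Pauling): Mg 1.31, Se 2.55, Rb 0.82, In 1.78, Te 2.10.
The smallest electronegativity among these belongs to Rb.

Rb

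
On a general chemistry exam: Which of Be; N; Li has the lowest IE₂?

Be

Consider each +1 ion: Be⁺ still has 1 valence electron; N⁺ still has 4 valence electrons; Li⁺ is the bare [He] core.
Pulling an electron out of a noble-gas core costs far more than removing a remaining valence electron, so Li sits at the high end of IE_2.
Valence configurations: Be⁺ [He]2s¹, N⁺ [He]2s²2p².
The numbers (kJ/mol): Be 1757, N 2856, Li 7298.
Putting it together, IE_2: Be < N < Li.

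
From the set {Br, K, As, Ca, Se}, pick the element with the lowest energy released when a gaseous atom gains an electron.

Ca

K is in period 4, group 1; Ca is in period 4, group 2; As is in period 4, group 15; Se is in period 4, group 16; Br is in period 4, group 17.
Electron affinity generally becomes more exothermic across a period toward the halogens and less exothermic down a group.
All lie in period 4; the across-period trend (electron affinity increases left to right) applies, with the exception below.
Note the exception: K has a higher electron affinity than Ca, contrary to the simple trend — adding an electron to Ca (ns²) has to open a new, higher-energy np subshell, which is unfavourable.
Tabulated electron affinity (kJ/mol): K 48, Ca 2, As 78, Se 195, Br 325.
The lowest energy released when a gaseous atom gains an electron among these belongs to Ca.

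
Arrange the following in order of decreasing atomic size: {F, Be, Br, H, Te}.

Te > Br > Be > F > H

H is in period 1, group 1; Be is in period 2, group 2; F is in period 2, group 17; Br is in period 4, group 17; Te is in period 5, group 16.
Moving right in a period, electrons are added to the same shell under a stronger nuclear pull, so atoms get smaller; moving down, a new shell is opened and atoms get larger.
Neither a single period nor a single group — weigh both effects.
F > H: period and group pull opposite ways; the down-group shift dominates (64 vs 32 pm).
Be > F: both are in period 2; the period trend gives Be the larger value.
Br > Be: the two effects oppose for this pair; the down-group effect wins (114 vs 102 pm).
Te > Br: relative to Br, both the across-period and down-group shifts push Te's atomic radius up.
Approximate values (pm): H 32, Be 102, F 64, Br 114, Te 136.
So from largest to smallest: Te > Br > Be > F > H.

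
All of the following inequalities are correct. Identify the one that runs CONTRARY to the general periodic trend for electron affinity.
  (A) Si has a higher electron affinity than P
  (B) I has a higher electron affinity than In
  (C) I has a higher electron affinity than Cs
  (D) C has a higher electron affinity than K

The general trend: electron affinity increases across a period and decreases down a group.
(A) Si (period 3, group 14) vs P (period 3, group 15): the stated order contradicts the simple trend.
(B) I (period 5, group 17) vs In (period 5, group 13): the stated order agrees with the simple trend.
(C) I (period 5, group 17) vs Cs (period 6, group 1): the stated order agrees with the simple trend.
(D) C (period 2, group 14) vs K (period 4, group 1): the stated order agrees with the simple trend.
The exception is (A): adding an electron to P's half-filled 3p³ is unfavourable, so Si (3p²) has the more exothermic EA.

(A)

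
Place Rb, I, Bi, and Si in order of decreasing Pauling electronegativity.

I > Bi > Si > Rb

Si is in period 3, group 14; Rb is in period 5, group 1; I is in period 5, group 17; Bi is in period 6, group 15.
EN rises left→right (higher Z_eff, smaller atoms) and falls top→bottom (larger, more shielded atoms).
Here both period and group differ, so the two effects have to be weighed against each other.
Si > Rb: relative to Rb, both the across-period and down-group shifts push Si's electronegativity up.
Bi > Si: period and group pull opposite ways; the across-period shift dominates (2.02 vs 1.90).
I > Bi: both effects reinforce here, so I is clearly the higher of the two.
For reference (Pauling): Si 1.90, Rb 0.82, I 2.66, Bi 2.02.
So from highest to lowest: I > Bi > Si > Rb.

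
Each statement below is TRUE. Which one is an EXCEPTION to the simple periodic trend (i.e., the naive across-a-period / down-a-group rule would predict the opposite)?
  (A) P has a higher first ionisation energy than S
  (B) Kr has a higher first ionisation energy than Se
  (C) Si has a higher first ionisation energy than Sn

(A)

The general trend: first ionisation energy increases across a period and decreases down a group.
(A) P (period 3, group 15) vs S (period 3, group 16): the stated order contradicts the simple trend.
(B) Kr (period 4, group 18) vs Se (period 4, group 16): the stated order agrees with the simple trend.
(C) Si (period 3, group 14) vs Sn (period 5, group 14): the stated order agrees with the simple trend.
The exception is (A): S (3p⁴) ionizes more easily than half-filled P (3p³) because the paired 3p electron in S is pushed out by e⁻–e⁻ repulsion.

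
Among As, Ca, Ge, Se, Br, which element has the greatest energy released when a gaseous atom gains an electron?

Br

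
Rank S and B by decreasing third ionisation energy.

B > S

The third ionization energy removes an electron from the +2 ion. For each element: S²⁺ still has 4 valence electrons; B²⁺ still has 1 valence electron.
All are still removing valence electrons, so compare the +2 ions as you would atoms: IE_3 generally rises across a period (higher Z_eff) and falls down a group (larger shell), subject to the usual subshell exceptions.
Valence configurations: S²⁺ [Ne]3s²3p², B²⁺ [He]2s¹.
The numbers (kJ/mol): S 3357, B 3660.
Putting it together, IE_3: S < B.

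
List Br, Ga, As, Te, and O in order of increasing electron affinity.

Electron affinity generally becomes more exothermic across a period toward the halogens and less exothermic down a group.
These span different periods and groups, so the two trends combine.
As > Ga: both are in period 4; the period trend gives As the larger value.
O > As: relative to As, both the across-period and down-group shifts push O's electron affinity up.
Te > O: this pair runs against the simple trend — see the exception note.
Br > Te: both effects reinforce here, so Br is clearly the higher of the two.
Note the exception: Te has a higher electron affinity than O, contrary to the simple trend — O's compact 2p subshell gives strong electron–electron repulsion on the added electron.
Approximate values (kJ/mol): O 141, Ga 29, As 78, Br 325, Te 190.
So from lowest to highest: Ga < As < O < Te < Br.

Ga < As < O < Te < Br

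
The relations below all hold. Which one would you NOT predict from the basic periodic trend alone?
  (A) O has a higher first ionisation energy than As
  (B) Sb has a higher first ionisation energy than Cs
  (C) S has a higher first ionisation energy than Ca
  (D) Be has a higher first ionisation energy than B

The general trend: first ionisation energy increases across a period and decreases down a group.
(A) O (period 2, group 16) vs As (period 4, group 15): the stated order agrees with the simple trend.
(B) Sb (period 5, group 15) vs Cs (period 6, group 1): the stated order agrees with the simple trend.
(C) S (period 3, group 16) vs Ca (period 4, group 2): the stated order agrees with the simple trend.
(D) Be (period 2, group 2) vs B (period 2, group 13): the stated order contradicts the simple trend.
The exception is (D): removing B's lone 2p electron is easier than breaking Be's filled 2s².

(D)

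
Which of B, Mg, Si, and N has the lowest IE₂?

After 1 electron has been removed, what remains? B⁺ still has 2 valence electrons; Mg⁺ still has 1 valence electron; Si⁺ still has 3 valence electrons; N⁺ still has 4 valence electrons.
All are still removing valence electrons, so compare the +1 ions as you would atoms: IE_2 generally rises across a period (higher Z_eff) and falls down a group (larger shell), subject to the usual subshell exceptions.
Valence configurations: B⁺ [He]2s², Mg⁺ [Ne]3s¹, Si⁺ [Ne]3s²3p¹, N⁺ [He]2s²2p².
Approximate IE_2 values (kJ/mol): B 2427, Mg 1451, Si 1577, N 2856.
Overall IE_2 order: Mg < Si < B < N.

Mg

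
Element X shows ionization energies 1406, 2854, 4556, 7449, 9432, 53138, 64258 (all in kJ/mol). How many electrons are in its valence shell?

Look for the largest jump between consecutive ionization energies: IE6/IE5 ≈ 5.6, far larger than any earlier ratio.
That jump marks the point where a core electron is being removed. So the atom has 5 valence electrons.

5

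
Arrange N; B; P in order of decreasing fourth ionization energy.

The fourth ionization energy removes an electron from the +3 ion. For each element: N³⁺ still has 2 valence electrons; B³⁺ is the bare [He] core; P³⁺ still has 2 valence electrons.
Core electrons are held far more tightly than valence electrons, so B tops the IE_4 order.
Valence configurations: N³⁺ [He]2s², P³⁺ [Ne]3s².
Approximate IE_4 values (kJ/mol): N 7475, B 25026, P 4964.
So the fourth ionization energies run P < N < B.

B > N > P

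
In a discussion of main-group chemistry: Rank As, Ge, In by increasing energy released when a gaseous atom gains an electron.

In < As < Ge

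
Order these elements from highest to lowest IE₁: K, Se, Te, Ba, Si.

Se > Te > Si > Ba > K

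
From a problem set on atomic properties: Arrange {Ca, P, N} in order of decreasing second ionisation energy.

N > P > Ca

IE_2 is the cost of taking one more electron from the +1 cation: Ca⁺ still has 1 valence electron; P⁺ still has 4 valence electrons; N⁺ still has 4 valence electrons.
All are still removing valence electrons, so compare the +1 ions as you would atoms: IE_2 generally rises across a period (higher Z_eff) and falls down a group (larger shell), subject to the usual subshell exceptions.
Valence configurations: Ca⁺ [Ar]4s¹, P⁺ [Ne]3s²3p², N⁺ [He]2s²2p².
Tabulated IE_2 (kJ/mol): Ca 1145, P 1907, N 2856.
So the second ionization energies run Ca < P < N.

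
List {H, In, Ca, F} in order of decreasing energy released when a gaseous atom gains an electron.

F > H > In > Ca

H is in period 1, group 1; F is in period 2, group 17; Ca is in period 4, group 2; In is in period 5, group 13.
Electron affinity generally becomes more exothermic across a period toward the halogens and less exothermic down a group.
Here both period and group differ, so the two effects have to be weighed against each other.
In > Ca: period and group pull opposite ways; the across-period shift dominates (29 vs 2 kJ/mol).
H > In: the two effects oppose for this pair; the down-group effect wins (73 vs 29 kJ/mol).
F > H: the two effects oppose for this pair; the across-period effect wins (328 vs 73 kJ/mol).
Tabulated electron affinity (kJ/mol): H 73, F 328, Ca 2, In 29.
So from highest to lowest: F > H > In > Ca.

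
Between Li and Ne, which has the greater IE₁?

Ne

Li is in period 2, group 1; Ne is in period 2, group 18.
Removing the outermost electron gets harder across a period and easier down a group.
All lie in period 2, so first ionization energy increases left to right.
So Ne has the greater IE₁ (Ne > Li).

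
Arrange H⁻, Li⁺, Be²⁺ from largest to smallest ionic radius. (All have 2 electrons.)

H⁻ > Li⁺ > Be²⁺

All of these have 2 electrons, so size is governed by nuclear charge alone: the more protons, the stronger the pull on the same electron cloud, and the smaller the ion.
Nuclear charges: Be²⁺ (Z=4), Li⁺ (Z=3), H⁻ (Z=1).
Largest to smallest: H⁻ > Li⁺ > Be²⁺.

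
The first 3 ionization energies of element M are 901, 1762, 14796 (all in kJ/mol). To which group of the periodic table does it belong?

Look for the largest jump between consecutive ionization energies: IE3/IE2 ≈ 8.4, far larger than any earlier ratio.
That jump marks the point where a core electron is being removed. So the atom has 2 valence electrons.
A main-group element with 2 valence electrons is in group 2.

Group 2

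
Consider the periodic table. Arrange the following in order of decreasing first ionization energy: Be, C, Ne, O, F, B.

Ne, F, O, C, Be, B

Be is in period 2, group 2; B is in period 2, group 13; C is in period 2, group 14; O is in period 2, group 16; F is in period 2, group 17; Ne is in period 2, group 18.
Removing the outermost electron gets harder across a period and easier down a group.
All lie in period 2; the across-period trend (first ionization energy increases left to right) applies, with the exception below.
Note the exception: Be has a higher first ionization energy than B, contrary to the simple trend — removing B's lone 2p electron is easier than breaking Be's filled 2s².
For reference (kJ/mol): Be 900, B 801, C 1086, O 1314, F 1681, Ne 2081.
So from highest to lowest: Ne > F > O > C > Be > B.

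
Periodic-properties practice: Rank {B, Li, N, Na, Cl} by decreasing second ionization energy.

Li, Na, N, B, Cl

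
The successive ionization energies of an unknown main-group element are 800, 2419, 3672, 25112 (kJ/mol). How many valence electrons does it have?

3

Look for the largest jump between consecutive ionization energies: IE4/IE3 ≈ 6.8, far larger than any earlier ratio.
That jump marks the point where a core electron is being removed. So the atom has 3 valence electrons.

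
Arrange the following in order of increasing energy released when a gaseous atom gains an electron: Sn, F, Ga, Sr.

F is in period 2, group 17; Ga is in period 4, group 13; Sr is in period 5, group 2; Sn is in period 5, group 14.
Adding an electron releases more energy for atoms nearer the top right (short of the noble gases).
Here both period and group differ, so the two effects have to be weighed against each other.
Ga > Sr: both effects reinforce here, so Ga is clearly the higher of the two.
Sn > Ga: the two effects oppose for this pair; the across-period effect wins (107 vs 29 kJ/mol).
F > Sn: both effects reinforce here, so F is clearly the higher of the two.
Approximate values (kJ/mol): F 328, Ga 29, Sr 5, Sn 107.
So from lowest to highest: Sr < Ga < Sn < F.

Sr, Ga, Sn, F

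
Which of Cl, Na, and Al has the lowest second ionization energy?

The second ionization energy removes an electron from the +1 ion. For each element: Cl⁺ still has 6 valence electrons; Na⁺ is the bare [Ne] core; Al⁺ still has 2 valence electrons.
Pulling an electron out of a noble-gas core costs far more than removing a remaining valence electron, so Na sits at the high end of IE_2.
Valence configurations: Cl⁺ [Ne]3s²3p⁴, Al⁺ [Ne]3s².
Approximate IE_2 values (kJ/mol): Cl 2298, Na 4562, Al 1817.
Overall IE_2 order: Al < Cl < Na.

Al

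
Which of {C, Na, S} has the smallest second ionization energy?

Consider each +1 ion: C⁺ still has 3 valence electrons; Na⁺ is the bare [Ne] core; S⁺ still has 5 valence electrons.
Breaking into a closed-shell core is much more expensive than removing a leftover valence electron — Na has the largest IE_2 here.
Valence configurations: C⁺ [He]2s²2p¹, S⁺ [Ne]3s²3p³.
Tabulated IE_2 (kJ/mol): C 2353, Na 4562, S 2252.
Hence IE_2: S < C < Na.

S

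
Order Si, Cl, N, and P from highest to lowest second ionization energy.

N, Cl, P, Si

After 1 electron has been removed, what remains? Si⁺ still has 3 valence electrons; Cl⁺ still has 6 valence electrons; N⁺ still has 4 valence electrons; P⁺ still has 4 valence electrons.
All are still removing valence electrons, so compare the +1 ions as you would atoms: IE_2 generally rises across a period (higher Z_eff) and falls down a group (larger shell), subject to the usual subshell exceptions.
Valence configurations: Si⁺ [Ne]3s²3p¹, Cl⁺ [Ne]3s²3p⁴, N⁺ [He]2s²2p², P⁺ [Ne]3s²3p².
Tabulated IE_2 (kJ/mol): Si 1577, Cl 2298, N 2856, P 1907.
Overall IE_2 order: Si < P < Cl < N.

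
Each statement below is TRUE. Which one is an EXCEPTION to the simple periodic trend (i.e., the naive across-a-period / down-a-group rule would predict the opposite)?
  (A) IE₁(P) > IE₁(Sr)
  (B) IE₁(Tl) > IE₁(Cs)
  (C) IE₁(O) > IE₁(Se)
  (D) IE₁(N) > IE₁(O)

(D)

The general trend: first ionisation energy increases across a period and decreases down a group.
(A) P (period 3, group 15) vs Sr (period 5, group 2): the stated order agrees with the simple trend.
(B) Tl (period 6, group 13) vs Cs (period 6, group 1): the stated order agrees with the simple trend.
(C) O (period 2, group 16) vs Se (period 4, group 16): the stated order agrees with the simple trend.
(D) N (period 2, group 15) vs O (period 2, group 16): the stated order contradicts the simple trend.
The exception is (D): pairing an electron in O's 2p⁴ costs repulsion energy, so O ionizes more easily than half-filled N (2p³).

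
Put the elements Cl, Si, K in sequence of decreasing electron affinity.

Cl, Si, K

Si is in period 3, group 14; Cl is in period 3, group 17; K is in period 4, group 1.
Adding an electron releases more energy for atoms nearer the top right (short of the noble gases).
Neither a single period nor a single group — weigh both effects.
Si > K: both effects reinforce here, so Si is clearly the higher of the two.
Cl > Si: Cl lies to the right of Si in period 3, so the across-period effect alone puts Cl higher.
For reference (kJ/mol): Si 134, Cl 349, K 48.
So from highest to lowest: Cl > Si > K.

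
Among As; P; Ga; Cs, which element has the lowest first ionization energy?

P is in period 3, group 15; Ga is in period 4, group 13; As is in period 4, group 15; Cs is in period 6, group 1.
IE₁ increases left→right with effective nuclear charge and decreases top→bottom as the valence shell moves farther out.
Neither a single period nor a single group — weigh both effects.
Ga > Cs: both effects reinforce here, so Ga is clearly the higher of the two.
As > Ga: As lies to the right of Ga in period 4, so the across-period effect alone puts As higher.
P > As: they share group 15; the group trend gives P the larger value.
Tabulated first ionization energy (kJ/mol): P 1012, Ga 579, As 947, Cs 376.
The lowest first ionization energy among these belongs to Cs.

Cs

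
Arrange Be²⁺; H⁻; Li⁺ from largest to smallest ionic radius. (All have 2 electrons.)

H⁻ > Li⁺ > Be²⁺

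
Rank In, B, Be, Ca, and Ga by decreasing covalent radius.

Ca > In > Ga > Be > B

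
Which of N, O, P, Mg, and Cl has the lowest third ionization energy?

The third ionization energy removes an electron from the +2 ion. For each element: N²⁺ still has 3 valence electrons; O²⁺ still has 4 valence electrons; P²⁺ still has 3 valence electrons; Mg²⁺ is the bare [Ne] core; Cl²⁺ still has 5 valence electrons.
Pulling an electron out of a noble-gas core costs far more than removing a remaining valence electron, so Mg sits at the high end of IE_3.
Valence configurations: N²⁺ [He]2s²2p¹, O²⁺ [He]2s²2p², P²⁺ [Ne]3s²3p¹, Cl²⁺ [Ne]3s²3p³.
The numbers (kJ/mol): N 4578, O 5300, P 2914, Mg 7733, Cl 3822.
Putting it together, IE_3: P < Cl < N < O < Mg.

P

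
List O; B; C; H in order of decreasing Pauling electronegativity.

H is in period 1, group 1; B is in period 2, group 13; C is in period 2, group 14; O is in period 2, group 16.
Smaller atoms with higher effective nuclear charge are more electronegative.
Here both period and group differ, so the two effects have to be weighed against each other.
H > B: the two effects oppose for this pair; the down-group effect wins (2.20 vs 2.04).
C > H: the two effects oppose for this pair; the across-period effect wins (2.55 vs 2.20).
O > C: both are in period 2; the period trend gives O the larger value.
Approximate values (Pauling): H 2.20, B 2.04, C 2.55, O 3.44.
So from highest to lowest: O > C > H > B.

O > C > H > B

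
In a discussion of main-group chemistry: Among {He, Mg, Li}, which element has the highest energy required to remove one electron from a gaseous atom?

He is in period 1, group 18; Li is in period 2, group 1; Mg is in period 3, group 2.
Removing the outermost electron gets harder across a period and easier down a group.
Neither a single period nor a single group — weigh both effects.
Mg > Li: period and group pull opposite ways; the across-period shift dominates (738 vs 520 kJ/mol).
He > Mg: both effects reinforce here, so He is clearly the higher of the two.
Tabulated first ionization energy (kJ/mol): He 2372, Li 520, Mg 738.
The highest energy required to remove one electron from a gaseous atom among these belongs to He.

He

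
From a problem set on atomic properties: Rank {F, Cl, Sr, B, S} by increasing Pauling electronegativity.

Atoms toward the upper right of the periodic table pull bonding electrons most strongly.
Here both period and group differ, so the two effects have to be weighed against each other.
B > Sr: relative to Sr, both the across-period and down-group shifts push B's electronegativity up.
S > B: the two effects oppose for this pair; the across-period effect wins (2.58 vs 2.04).
Cl > S: Cl lies to the right of S in period 3, so the across-period effect alone puts Cl higher.
F > Cl: F sits above Cl in group 17, so the down-group effect alone puts F higher.
Approximate values (Pauling): B 2.04, F 3.98, S 2.58, Cl 3.16, Sr 0.95.
So from lowest to highest: Sr < B < S < Cl < F.

Sr < B < S < Cl < F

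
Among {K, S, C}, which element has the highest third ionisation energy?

IE_3 is the cost of taking one more electron from the +2 cation: K²⁺ is already 1 electron into the core; S²⁺ still has 4 valence electrons; C²⁺ still has 2 valence electrons.
Usually core removal costs more than valence removal, but here the competition is close: a tightly held n=2 valence electron can cost more to remove than an n=3 core electron, so the actual values have to decide it.
Valence configurations: S²⁺ [Ne]3s²3p², C²⁺ [He]2s².
Tabulated IE_3 (kJ/mol): K 4420, S 3357, C 4620.
Hence IE_3: S < K < C.

C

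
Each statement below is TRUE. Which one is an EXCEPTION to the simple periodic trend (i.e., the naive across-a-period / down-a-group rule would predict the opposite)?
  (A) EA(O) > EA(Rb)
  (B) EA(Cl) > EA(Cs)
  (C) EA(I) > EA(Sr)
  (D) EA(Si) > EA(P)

(D)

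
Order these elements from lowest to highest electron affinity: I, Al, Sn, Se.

Al is in period 3, group 13; Se is in period 4, group 16; Sn is in period 5, group 14; I is in period 5, group 17.
Adding an electron releases more energy for atoms nearer the top right (short of the noble gases).
Here both period and group differ, so the two effects have to be weighed against each other.
Sn > Al: the two effects oppose for this pair; the across-period effect wins (107 vs 42 kJ/mol).
Se > Sn: relative to Sn, both the across-period and down-group shifts push Se's electron affinity up.
I > Se: period and group pull opposite ways; the across-period shift dominates (295 vs 195 kJ/mol).
Tabulated electron affinity (kJ/mol): Al 42, Se 195, Sn 107, I 295.
So from lowest to highest: Al < Sn < Se < I.

Al < Sn < Se < I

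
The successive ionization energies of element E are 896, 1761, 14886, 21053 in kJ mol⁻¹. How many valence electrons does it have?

2

Look for the largest jump between consecutive ionization energies: IE3/IE2 ≈ 8.5, far larger than any earlier ratio.
That jump marks the point where a core electron is being removed. So the atom has 2 valence electrons.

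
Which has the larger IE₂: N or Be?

Consider each +1 ion: N⁺ still has 4 valence electrons; Be⁺ still has 1 valence electron.
All are still removing valence electrons, so compare the +1 ions as you would atoms: IE_2 generally rises across a period (higher Z_eff) and falls down a group (larger shell), subject to the usual subshell exceptions.
Valence configurations: N⁺ [He]2s²2p², Be⁺ [He]2s¹.
Tabulated IE_2 (kJ/mol): N 2856, Be 1757.
So the second ionization energies run Be < N.

N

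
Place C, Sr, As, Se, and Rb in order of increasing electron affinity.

Sr, Rb, As, C, Se

Electron affinity generally becomes more exothermic across a period toward the halogens and less exothermic down a group.
These span different periods and groups, so the two trends combine.
Rb > Sr: this pair runs against the simple trend — see the exception note.
As > Rb: both effects reinforce here, so As is clearly the higher of the two.
C > As: period and group pull opposite ways; the down-group shift dominates (122 vs 78 kJ/mol).
Se > C: the two effects oppose for this pair; the across-period effect wins (195 vs 122 kJ/mol).
Note the exception: Rb has a higher electron affinity than Sr, contrary to the simple trend — adding an electron to Sr (ns²) has to open a new, higher-energy np subshell, which is unfavourable.
Approximate values (kJ/mol): C 122, As 78, Se 195, Rb 47, Sr 5.
So from lowest to highest: Sr < Rb < As < C < Se.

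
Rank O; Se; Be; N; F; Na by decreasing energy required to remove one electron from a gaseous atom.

F > N > O > Se > Be > Na

Removing the outermost electron gets harder across a period and easier down a group.
Neither a single period nor a single group — weigh both effects.
Be > Na: both effects reinforce here, so Be is clearly the higher of the two.
Se > Be: period and group pull opposite ways; the across-period shift dominates (941 vs 900 kJ/mol).
O > Se: they share group 16; the group trend gives O the larger value.
N > O: this pair runs against the simple trend — see the exception note.
F > N: both are in period 2; the period trend gives F the larger value.
Note the exception: N has a higher first ionization energy than O, contrary to the simple trend — pairing an electron in O's 2p⁴ costs repulsion energy, so O ionizes more easily than half-filled N (2p³).
For reference (kJ/mol): Be 900, N 1402, O 1314, F 1681, Na 496, Se 941.
So from highest to lowest: F > N > O > Se > Be > Na.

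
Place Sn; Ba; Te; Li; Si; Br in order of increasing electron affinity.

Ba < Li < Sn < Si < Te < Br

Atoms with high Z_eff and room in the valence shell (especially the halogens) have the most exothermic electron affinities.
Neither a single period nor a single group — weigh both effects.
Li > Ba: the two effects oppose for this pair; the down-group effect wins (60 vs 14 kJ/mol).
Sn > Li: the two effects oppose for this pair; the across-period effect wins (107 vs 60 kJ/mol).
Si > Sn: Si sits above Sn in group 14, so the down-group effect alone puts Si higher.
Te > Si: period and group pull opposite ways; the across-period shift dominates (190 vs 134 kJ/mol).
Br > Te: relative to Te, both the across-period and down-group shifts push Br's electron affinity up.
Tabulated electron affinity (kJ/mol): Li 60, Si 134, Br 325, Sn 107, Te 190, Ba 14.
So from lowest to highest: Ba < Li < Sn < Si < Te < Br.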